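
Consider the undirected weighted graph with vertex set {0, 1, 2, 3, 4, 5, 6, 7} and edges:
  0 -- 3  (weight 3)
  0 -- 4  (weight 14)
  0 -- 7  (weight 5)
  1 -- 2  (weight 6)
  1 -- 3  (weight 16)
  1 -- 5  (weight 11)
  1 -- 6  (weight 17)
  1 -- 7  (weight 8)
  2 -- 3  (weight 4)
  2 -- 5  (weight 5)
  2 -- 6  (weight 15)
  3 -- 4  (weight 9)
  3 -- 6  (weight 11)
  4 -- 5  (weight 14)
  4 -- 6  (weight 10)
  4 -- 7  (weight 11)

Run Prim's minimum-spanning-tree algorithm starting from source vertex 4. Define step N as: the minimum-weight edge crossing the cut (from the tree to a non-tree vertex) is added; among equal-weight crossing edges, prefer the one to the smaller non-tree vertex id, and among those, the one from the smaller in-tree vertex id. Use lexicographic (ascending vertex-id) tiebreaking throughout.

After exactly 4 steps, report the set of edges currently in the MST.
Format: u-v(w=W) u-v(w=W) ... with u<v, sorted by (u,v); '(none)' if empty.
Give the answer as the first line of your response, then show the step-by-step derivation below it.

0-3(w=3) 2-3(w=4) 2-5(w=5) 3-4(w=9)

step 1: add edge 3-4 (w=9); MST = {3-4(w=9)}
step 2: add edge 0-3 (w=3); MST = {0-3(w=3) 3-4(w=9)}
step 3: add edge 2-3 (w=4); MST = {0-3(w=3) 2-3(w=4) 3-4(w=9)}
step 4: add edge 2-5 (w=5); MST = {0-3(w=3) 2-3(w=4) 2-5(w=5) 3-4(w=9)}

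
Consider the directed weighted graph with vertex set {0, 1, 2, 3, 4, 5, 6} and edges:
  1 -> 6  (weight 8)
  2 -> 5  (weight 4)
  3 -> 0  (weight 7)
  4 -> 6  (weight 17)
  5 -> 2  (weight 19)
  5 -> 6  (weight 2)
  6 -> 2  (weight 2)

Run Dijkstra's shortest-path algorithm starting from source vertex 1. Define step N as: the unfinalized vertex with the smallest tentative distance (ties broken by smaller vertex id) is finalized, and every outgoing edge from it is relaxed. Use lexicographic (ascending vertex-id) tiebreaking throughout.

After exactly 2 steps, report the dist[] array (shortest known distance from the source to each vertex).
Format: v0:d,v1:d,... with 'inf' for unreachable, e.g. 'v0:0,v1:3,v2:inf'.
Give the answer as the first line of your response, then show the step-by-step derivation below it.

v0:inf,v1:0,v2:10,v3:inf,v4:inf,v5:inf,v6:8

step 1: dist = v0:inf,v1:0,v2:inf,v3:inf,v4:inf,v5:inf,v6:8
step 2: dist = v0:inf,v1:0,v2:10,v3:inf,v4:inf,v5:inf,v6:8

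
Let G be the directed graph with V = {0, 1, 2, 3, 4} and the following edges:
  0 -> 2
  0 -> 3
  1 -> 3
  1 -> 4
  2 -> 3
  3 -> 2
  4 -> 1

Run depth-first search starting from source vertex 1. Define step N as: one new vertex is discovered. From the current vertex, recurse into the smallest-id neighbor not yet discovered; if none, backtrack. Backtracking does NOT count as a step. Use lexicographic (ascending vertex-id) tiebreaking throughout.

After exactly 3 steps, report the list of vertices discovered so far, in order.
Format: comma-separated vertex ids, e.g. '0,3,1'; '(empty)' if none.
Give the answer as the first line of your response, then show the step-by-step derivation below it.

1,3,2

step 1: discover 1; path=1; order=1
step 2: discover 3; path=1>3; order=1,3
step 3: discover 2; path=1>3>2; order=1,3,2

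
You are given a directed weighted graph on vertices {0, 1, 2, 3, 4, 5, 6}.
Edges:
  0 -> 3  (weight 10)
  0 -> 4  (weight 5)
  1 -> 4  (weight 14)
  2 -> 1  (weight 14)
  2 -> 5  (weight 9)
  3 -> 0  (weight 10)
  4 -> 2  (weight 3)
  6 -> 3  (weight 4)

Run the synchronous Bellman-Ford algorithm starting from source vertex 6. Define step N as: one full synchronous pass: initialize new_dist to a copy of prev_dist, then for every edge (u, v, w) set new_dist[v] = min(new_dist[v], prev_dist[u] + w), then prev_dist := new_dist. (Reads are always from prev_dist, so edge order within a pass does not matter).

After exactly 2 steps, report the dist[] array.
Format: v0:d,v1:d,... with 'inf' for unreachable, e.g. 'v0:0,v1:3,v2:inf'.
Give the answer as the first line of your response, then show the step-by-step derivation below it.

v0:14,v1:inf,v2:inf,v3:4,v4:inf,v5:inf,v6:0

step 1: dist = v0:inf,v1:inf,v2:inf,v3:4,v4:inf,v5:inf,v6:0
step 2: dist = v0:14,v1:inf,v2:inf,v3:4,v4:inf,v5:inf,v6:0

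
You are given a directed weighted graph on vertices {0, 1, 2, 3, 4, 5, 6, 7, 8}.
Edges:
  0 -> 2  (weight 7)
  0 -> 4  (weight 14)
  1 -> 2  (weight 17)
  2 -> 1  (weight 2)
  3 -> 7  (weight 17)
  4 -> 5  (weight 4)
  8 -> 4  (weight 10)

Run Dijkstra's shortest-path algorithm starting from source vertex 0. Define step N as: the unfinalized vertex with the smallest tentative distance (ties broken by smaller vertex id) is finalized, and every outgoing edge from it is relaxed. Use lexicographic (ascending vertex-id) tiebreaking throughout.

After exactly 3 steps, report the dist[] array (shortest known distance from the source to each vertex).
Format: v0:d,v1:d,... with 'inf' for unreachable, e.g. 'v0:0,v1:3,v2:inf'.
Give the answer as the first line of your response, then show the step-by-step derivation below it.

v0:0,v1:9,v2:7,v3:inf,v4:14,v5:inf,v6:inf,v7:inf,v8:inf

step 1: dist = v0:0,v1:inf,v2:7,v3:inf,v4:14,v5:inf,v6:inf,v7:inf,v8:inf
step 2: dist = v0:0,v1:9,v2:7,v3:inf,v4:14,v5:inf,v6:inf,v7:inf,v8:inf
step 3: dist = v0:0,v1:9,v2:7,v3:inf,v4:14,v5:inf,v6:inf,v7:inf,v8:inf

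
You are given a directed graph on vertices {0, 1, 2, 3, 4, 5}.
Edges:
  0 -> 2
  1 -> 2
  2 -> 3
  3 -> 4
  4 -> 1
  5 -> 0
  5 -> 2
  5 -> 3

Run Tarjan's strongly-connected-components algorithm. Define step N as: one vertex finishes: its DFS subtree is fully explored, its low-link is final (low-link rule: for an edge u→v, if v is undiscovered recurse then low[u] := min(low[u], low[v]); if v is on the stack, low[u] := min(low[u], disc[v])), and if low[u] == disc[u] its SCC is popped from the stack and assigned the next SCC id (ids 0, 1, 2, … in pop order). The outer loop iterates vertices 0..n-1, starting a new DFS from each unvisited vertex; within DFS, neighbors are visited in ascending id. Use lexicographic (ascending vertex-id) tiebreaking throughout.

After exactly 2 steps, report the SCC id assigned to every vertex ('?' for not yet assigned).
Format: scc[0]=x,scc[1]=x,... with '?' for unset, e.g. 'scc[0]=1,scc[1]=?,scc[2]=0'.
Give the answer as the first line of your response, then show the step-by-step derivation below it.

scc[0]=?,scc[1]=?,scc[2]=?,scc[3]=?,scc[4]=?,scc[5]=?

step 1: low=(low[0]=0,low[1]=1,low[2]=1,low[3]=2,low[4]=3,low[5]=?); scc=(scc[0]=?,scc[1]=?,scc[2]=?,scc[3]=?,scc[4]=?,scc[5]=?)
step 2: low=(low[0]=0,low[1]=1,low[2]=1,low[3]=2,low[4]=1,low[5]=?); scc=(scc[0]=?,scc[1]=?,scc[2]=?,scc[3]=?,scc[4]=?,scc[5]=?)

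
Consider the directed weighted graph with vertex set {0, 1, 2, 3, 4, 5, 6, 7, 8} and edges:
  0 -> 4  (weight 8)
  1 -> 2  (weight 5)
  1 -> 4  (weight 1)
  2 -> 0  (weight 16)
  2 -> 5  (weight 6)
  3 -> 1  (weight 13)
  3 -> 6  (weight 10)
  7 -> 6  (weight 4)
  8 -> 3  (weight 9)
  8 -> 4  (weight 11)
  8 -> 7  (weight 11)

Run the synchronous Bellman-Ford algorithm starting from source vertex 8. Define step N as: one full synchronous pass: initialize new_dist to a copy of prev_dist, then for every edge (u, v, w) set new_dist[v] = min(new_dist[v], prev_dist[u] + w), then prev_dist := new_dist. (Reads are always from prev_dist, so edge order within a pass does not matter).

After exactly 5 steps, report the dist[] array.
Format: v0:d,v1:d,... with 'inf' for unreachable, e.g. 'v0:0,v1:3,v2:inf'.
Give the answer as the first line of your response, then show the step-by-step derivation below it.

v0:43,v1:22,v2:27,v3:9,v4:11,v5:33,v6:15,v7:11,v8:0

step 1: dist = v0:inf,v1:inf,v2:inf,v3:9,v4:11,v5:inf,v6:inf,v7:11,v8:0
step 2: dist = v0:inf,v1:22,v2:inf,v3:9,v4:11,v5:inf,v6:15,v7:11,v8:0
step 3: dist = v0:inf,v1:22,v2:27,v3:9,v4:11,v5:inf,v6:15,v7:11,v8:0
step 4: dist = v0:43,v1:22,v2:27,v3:9,v4:11,v5:33,v6:15,v7:11,v8:0
step 5: dist = v0:43,v1:22,v2:27,v3:9,v4:11,v5:33,v6:15,v7:11,v8:0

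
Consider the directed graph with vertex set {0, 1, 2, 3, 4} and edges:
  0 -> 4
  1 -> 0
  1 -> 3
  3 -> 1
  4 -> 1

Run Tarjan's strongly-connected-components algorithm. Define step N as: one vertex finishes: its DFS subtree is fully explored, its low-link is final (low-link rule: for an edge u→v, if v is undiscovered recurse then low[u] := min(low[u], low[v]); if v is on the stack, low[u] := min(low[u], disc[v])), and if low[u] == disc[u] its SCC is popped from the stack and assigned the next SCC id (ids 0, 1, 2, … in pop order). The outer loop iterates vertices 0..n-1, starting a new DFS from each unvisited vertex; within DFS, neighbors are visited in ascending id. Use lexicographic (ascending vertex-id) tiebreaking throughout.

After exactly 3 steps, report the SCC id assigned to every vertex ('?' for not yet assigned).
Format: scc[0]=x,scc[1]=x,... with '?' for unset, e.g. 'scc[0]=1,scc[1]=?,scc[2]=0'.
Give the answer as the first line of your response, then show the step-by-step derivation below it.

scc[0]=?,scc[1]=?,scc[2]=?,scc[3]=?,scc[4]=?

step 1: low=(low[0]=0,low[1]=0,low[2]=?,low[3]=2,low[4]=1); scc=(scc[0]=?,scc[1]=?,scc[2]=?,scc[3]=?,scc[4]=?)
step 2: low=(low[0]=0,low[1]=0,low[2]=?,low[3]=2,low[4]=1); scc=(scc[0]=?,scc[1]=?,scc[2]=?,scc[3]=?,scc[4]=?)
step 3: low=(low[0]=0,low[1]=0,low[2]=?,low[3]=2,low[4]=0); scc=(scc[0]=?,scc[1]=?,scc[2]=?,scc[3]=?,scc[4]=?)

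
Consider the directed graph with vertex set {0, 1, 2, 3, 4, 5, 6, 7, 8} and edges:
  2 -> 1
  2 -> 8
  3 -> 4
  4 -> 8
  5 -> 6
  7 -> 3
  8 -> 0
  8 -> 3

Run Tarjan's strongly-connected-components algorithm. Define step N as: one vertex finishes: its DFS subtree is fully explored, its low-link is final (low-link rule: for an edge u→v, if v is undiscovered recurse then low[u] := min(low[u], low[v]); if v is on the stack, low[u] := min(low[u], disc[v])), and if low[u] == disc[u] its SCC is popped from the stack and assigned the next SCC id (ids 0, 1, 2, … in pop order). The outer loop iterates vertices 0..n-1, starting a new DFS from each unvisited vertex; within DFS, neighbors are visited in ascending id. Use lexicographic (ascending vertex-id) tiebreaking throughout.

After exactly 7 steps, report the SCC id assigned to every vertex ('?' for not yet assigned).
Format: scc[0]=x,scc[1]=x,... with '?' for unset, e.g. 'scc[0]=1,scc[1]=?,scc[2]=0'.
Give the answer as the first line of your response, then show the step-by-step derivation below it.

scc[0]=0,scc[1]=1,scc[2]=3,scc[3]=2,scc[4]=2,scc[5]=?,scc[6]=4,scc[7]=?,scc[8]=2

step 1: low=(low[0]=0,low[1]=?,low[2]=?,low[3]=?,low[4]=?,low[5]=?,low[6]=?,low[7]=?,low[8]=?); scc=(scc[0]=0,scc[1]=?,scc[2]=?,scc[3]=?,scc[4]=?,scc[5]=?,scc[6]=?,scc[7]=?,scc[8]=?)
step 2: low=(low[0]=0,low[1]=1,low[2]=?,low[3]=?,low[4]=?,low[5]=?,low[6]=?,low[7]=?,low[8]=?); scc=(scc[0]=0,scc[1]=1,scc[2]=?,scc[3]=?,scc[4]=?,scc[5]=?,scc[6]=?,scc[7]=?,scc[8]=?)
step 3: low=(low[0]=0,low[1]=1,low[2]=2,low[3]=4,low[4]=3,low[5]=?,low[6]=?,low[7]=?,low[8]=3); scc=(scc[0]=0,scc[1]=1,scc[2]=?,scc[3]=?,scc[4]=?,scc[5]=?,scc[6]=?,scc[7]=?,scc[8]=?)
step 4: low=(low[0]=0,low[1]=1,low[2]=2,low[3]=3,low[4]=3,low[5]=?,low[6]=?,low[7]=?,low[8]=3); scc=(scc[0]=0,scc[1]=1,scc[2]=?,scc[3]=?,scc[4]=?,scc[5]=?,scc[6]=?,scc[7]=?,scc[8]=?)
step 5: low=(low[0]=0,low[1]=1,low[2]=2,low[3]=3,low[4]=3,low[5]=?,low[6]=?,low[7]=?,low[8]=3); scc=(scc[0]=0,scc[1]=1,scc[2]=?,scc[3]=2,scc[4]=2,scc[5]=?,scc[6]=?,scc[7]=?,scc[8]=2)
step 6: low=(low[0]=0,low[1]=1,low[2]=2,low[3]=3,low[4]=3,low[5]=?,low[6]=?,low[7]=?,low[8]=3); scc=(scc[0]=0,scc[1]=1,scc[2]=3,scc[3]=2,scc[4]=2,scc[5]=?,scc[6]=?,scc[7]=?,scc[8]=2)
step 7: low=(low[0]=0,low[1]=1,low[2]=2,low[3]=3,low[4]=3,low[5]=6,low[6]=7,low[7]=?,low[8]=3); scc=(scc[0]=0,scc[1]=1,scc[2]=3,scc[3]=2,scc[4]=2,scc[5]=?,scc[6]=4,scc[7]=?,scc[8]=2)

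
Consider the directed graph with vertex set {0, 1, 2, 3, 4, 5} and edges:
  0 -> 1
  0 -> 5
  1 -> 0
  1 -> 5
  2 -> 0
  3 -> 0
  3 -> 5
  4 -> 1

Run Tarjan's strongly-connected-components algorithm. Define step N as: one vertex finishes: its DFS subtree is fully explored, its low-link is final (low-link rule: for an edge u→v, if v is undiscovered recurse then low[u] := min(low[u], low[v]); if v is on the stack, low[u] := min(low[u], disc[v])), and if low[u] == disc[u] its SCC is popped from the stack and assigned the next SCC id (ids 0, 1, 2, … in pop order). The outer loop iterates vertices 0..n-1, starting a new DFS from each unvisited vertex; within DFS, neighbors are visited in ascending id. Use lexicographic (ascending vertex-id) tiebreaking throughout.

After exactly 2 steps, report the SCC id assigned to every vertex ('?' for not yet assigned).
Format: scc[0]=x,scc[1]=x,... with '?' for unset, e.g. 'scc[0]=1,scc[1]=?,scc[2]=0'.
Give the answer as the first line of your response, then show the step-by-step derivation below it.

scc[0]=?,scc[1]=?,scc[2]=?,scc[3]=?,scc[4]=?,scc[5]=0

step 1: low=(low[0]=0,low[1]=0,low[2]=?,low[3]=?,low[4]=?,low[5]=2); scc=(scc[0]=?,scc[1]=?,scc[2]=?,scc[3]=?,scc[4]=?,scc[5]=0)
step 2: low=(low[0]=0,low[1]=0,low[2]=?,low[3]=?,low[4]=?,low[5]=2); scc=(scc[0]=?,scc[1]=?,scc[2]=?,scc[3]=?,scc[4]=?,scc[5]=0)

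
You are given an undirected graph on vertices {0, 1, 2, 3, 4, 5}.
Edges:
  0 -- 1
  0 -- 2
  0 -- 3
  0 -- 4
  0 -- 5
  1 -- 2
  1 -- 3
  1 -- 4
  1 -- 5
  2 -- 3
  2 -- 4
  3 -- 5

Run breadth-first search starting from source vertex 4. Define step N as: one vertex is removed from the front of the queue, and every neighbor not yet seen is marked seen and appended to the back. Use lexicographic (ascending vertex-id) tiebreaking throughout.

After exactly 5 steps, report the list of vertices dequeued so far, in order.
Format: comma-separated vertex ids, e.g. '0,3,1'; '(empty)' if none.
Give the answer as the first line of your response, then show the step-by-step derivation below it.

4,0,1,2,3

step 1: dequeue 4; queue=[0,1,2]; order=4
step 2: dequeue 0; queue=[1,2,3,5]; order=4,0
step 3: dequeue 1; queue=[2,3,5]; order=4,0,1
step 4: dequeue 2; queue=[3,5]; order=4,0,1,2
step 5: dequeue 3; queue=[5]; order=4,0,1,2,3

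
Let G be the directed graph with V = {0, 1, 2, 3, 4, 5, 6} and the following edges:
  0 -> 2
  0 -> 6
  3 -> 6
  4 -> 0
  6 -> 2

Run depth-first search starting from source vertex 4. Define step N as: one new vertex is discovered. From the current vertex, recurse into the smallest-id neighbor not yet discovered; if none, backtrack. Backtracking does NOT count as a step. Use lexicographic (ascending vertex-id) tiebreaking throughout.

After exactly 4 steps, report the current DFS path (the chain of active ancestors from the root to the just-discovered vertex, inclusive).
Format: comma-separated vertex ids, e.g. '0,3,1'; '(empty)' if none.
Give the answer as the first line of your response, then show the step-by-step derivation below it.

4,0,6

step 1: discover 4; path=4; order=4
step 2: discover 0; path=4>0; order=4,0
step 3: discover 2; path=4>0>2; order=4,0,2
step 4: discover 6; path=4>0>6; order=4,0,2,6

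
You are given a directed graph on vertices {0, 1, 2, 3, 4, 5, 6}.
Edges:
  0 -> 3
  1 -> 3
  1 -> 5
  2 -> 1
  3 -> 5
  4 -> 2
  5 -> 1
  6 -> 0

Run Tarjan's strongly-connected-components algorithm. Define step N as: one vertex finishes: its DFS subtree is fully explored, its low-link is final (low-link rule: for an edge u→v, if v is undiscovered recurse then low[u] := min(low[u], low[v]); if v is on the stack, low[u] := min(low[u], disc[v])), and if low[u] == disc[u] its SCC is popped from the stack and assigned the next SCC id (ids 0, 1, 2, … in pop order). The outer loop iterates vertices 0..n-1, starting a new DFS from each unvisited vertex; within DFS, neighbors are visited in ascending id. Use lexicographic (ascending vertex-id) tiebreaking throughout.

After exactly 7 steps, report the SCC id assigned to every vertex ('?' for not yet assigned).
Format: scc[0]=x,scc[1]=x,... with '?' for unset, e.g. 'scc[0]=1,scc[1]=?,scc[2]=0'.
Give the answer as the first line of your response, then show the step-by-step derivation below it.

scc[0]=1,scc[1]=0,scc[2]=2,scc[3]=0,scc[4]=3,scc[5]=0,scc[6]=4

step 1: low=(low[0]=0,low[1]=1,low[2]=?,low[3]=1,low[4]=?,low[5]=2,low[6]=?); scc=(scc[0]=?,scc[1]=?,scc[2]=?,scc[3]=?,scc[4]=?,scc[5]=?,scc[6]=?)
step 2: low=(low[0]=0,low[1]=1,low[2]=?,low[3]=1,low[4]=?,low[5]=1,low[6]=?); scc=(scc[0]=?,scc[1]=?,scc[2]=?,scc[3]=?,scc[4]=?,scc[5]=?,scc[6]=?)
step 3: low=(low[0]=0,low[1]=1,low[2]=?,low[3]=1,low[4]=?,low[5]=1,low[6]=?); scc=(scc[0]=?,scc[1]=0,scc[2]=?,scc[3]=0,scc[4]=?,scc[5]=0,scc[6]=?)
step 4: low=(low[0]=0,low[1]=1,low[2]=?,low[3]=1,low[4]=?,low[5]=1,low[6]=?); scc=(scc[0]=1,scc[1]=0,scc[2]=?,scc[3]=0,scc[4]=?,scc[5]=0,scc[6]=?)
step 5: low=(low[0]=0,low[1]=1,low[2]=4,low[3]=1,low[4]=?,low[5]=1,low[6]=?); scc=(scc[0]=1,scc[1]=0,scc[2]=2,scc[3]=0,scc[4]=?,scc[5]=0,scc[6]=?)
step 6: low=(low[0]=0,low[1]=1,low[2]=4,low[3]=1,low[4]=5,low[5]=1,low[6]=?); scc=(scc[0]=1,scc[1]=0,scc[2]=2,scc[3]=0,scc[4]=3,scc[5]=0,scc[6]=?)
step 7: low=(low[0]=0,low[1]=1,low[2]=4,low[3]=1,low[4]=5,low[5]=1,low[6]=6); scc=(scc[0]=1,scc[1]=0,scc[2]=2,scc[3]=0,scc[4]=3,scc[5]=0,scc[6]=4)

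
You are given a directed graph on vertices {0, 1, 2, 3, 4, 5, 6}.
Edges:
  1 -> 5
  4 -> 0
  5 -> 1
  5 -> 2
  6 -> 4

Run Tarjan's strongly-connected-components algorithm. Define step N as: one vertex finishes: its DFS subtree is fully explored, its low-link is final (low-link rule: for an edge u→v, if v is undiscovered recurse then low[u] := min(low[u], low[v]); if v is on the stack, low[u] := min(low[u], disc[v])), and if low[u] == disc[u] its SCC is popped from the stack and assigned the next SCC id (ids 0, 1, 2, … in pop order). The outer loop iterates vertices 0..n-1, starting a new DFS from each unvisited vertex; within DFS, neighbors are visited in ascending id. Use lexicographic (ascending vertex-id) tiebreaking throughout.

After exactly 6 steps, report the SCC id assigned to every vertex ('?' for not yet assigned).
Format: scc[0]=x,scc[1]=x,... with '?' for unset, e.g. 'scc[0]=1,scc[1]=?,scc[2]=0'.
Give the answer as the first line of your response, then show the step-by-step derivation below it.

scc[0]=0,scc[1]=2,scc[2]=1,scc[3]=3,scc[4]=4,scc[5]=2,scc[6]=?

step 1: low=(low[0]=0,low[1]=?,low[2]=?,low[3]=?,low[4]=?,low[5]=?,low[6]=?); scc=(scc[0]=0,scc[1]=?,scc[2]=?,scc[3]=?,scc[4]=?,scc[5]=?,scc[6]=?)
step 2: low=(low[0]=0,low[1]=1,low[2]=3,low[3]=?,low[4]=?,low[5]=1,low[6]=?); scc=(scc[0]=0,scc[1]=?,scc[2]=1,scc[3]=?,scc[4]=?,scc[5]=?,scc[6]=?)
step 3: low=(low[0]=0,low[1]=1,low[2]=3,low[3]=?,low[4]=?,low[5]=1,low[6]=?); scc=(scc[0]=0,scc[1]=?,scc[2]=1,scc[3]=?,scc[4]=?,scc[5]=?,scc[6]=?)
step 4: low=(low[0]=0,low[1]=1,low[2]=3,low[3]=?,low[4]=?,low[5]=1,low[6]=?); scc=(scc[0]=0,scc[1]=2,scc[2]=1,scc[3]=?,scc[4]=?,scc[5]=2,scc[6]=?)
step 5: low=(low[0]=0,low[1]=1,low[2]=3,low[3]=4,low[4]=?,low[5]=1,low[6]=?); scc=(scc[0]=0,scc[1]=2,scc[2]=1,scc[3]=3,scc[4]=?,scc[5]=2,scc[6]=?)
step 6: low=(low[0]=0,low[1]=1,low[2]=3,low[3]=4,low[4]=5,low[5]=1,low[6]=?); scc=(scc[0]=0,scc[1]=2,scc[2]=1,scc[3]=3,scc[4]=4,scc[5]=2,scc[6]=?)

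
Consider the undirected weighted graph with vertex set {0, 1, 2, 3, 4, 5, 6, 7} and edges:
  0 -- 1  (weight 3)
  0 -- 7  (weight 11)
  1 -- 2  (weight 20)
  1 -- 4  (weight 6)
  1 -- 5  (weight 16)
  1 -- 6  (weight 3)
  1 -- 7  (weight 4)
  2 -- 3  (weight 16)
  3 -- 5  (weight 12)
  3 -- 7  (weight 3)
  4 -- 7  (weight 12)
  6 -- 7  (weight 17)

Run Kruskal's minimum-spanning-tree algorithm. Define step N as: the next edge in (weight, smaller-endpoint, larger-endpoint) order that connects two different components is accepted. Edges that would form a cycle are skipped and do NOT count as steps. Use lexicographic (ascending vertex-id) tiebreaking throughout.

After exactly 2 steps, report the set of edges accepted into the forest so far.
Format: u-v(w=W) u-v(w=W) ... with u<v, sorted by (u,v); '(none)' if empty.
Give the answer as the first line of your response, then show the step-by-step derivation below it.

0-1(w=3) 1-6(w=3)

step 1: add edge 0-1 (w=3); MST = {0-1(w=3)}
step 2: add edge 1-6 (w=3); MST = {0-1(w=3) 1-6(w=3)}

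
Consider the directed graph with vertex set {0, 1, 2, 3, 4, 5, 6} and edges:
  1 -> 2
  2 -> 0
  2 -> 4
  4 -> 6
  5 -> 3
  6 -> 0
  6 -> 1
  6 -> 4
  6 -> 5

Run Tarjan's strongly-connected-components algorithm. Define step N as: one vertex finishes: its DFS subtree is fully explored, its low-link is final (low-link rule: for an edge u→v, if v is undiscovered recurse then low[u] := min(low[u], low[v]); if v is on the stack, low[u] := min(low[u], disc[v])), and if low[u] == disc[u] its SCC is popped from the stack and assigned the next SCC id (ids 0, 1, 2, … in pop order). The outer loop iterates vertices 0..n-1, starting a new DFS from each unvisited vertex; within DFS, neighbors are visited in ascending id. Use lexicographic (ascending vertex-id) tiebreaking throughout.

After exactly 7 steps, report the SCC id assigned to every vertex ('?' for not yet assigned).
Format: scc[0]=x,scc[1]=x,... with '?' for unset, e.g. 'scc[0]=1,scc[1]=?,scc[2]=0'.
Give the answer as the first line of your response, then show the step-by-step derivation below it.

scc[0]=0,scc[1]=3,scc[2]=3,scc[3]=1,scc[4]=3,scc[5]=2,scc[6]=3

step 1: low=(low[0]=0,low[1]=?,low[2]=?,low[3]=?,low[4]=?,low[5]=?,low[6]=?); scc=(scc[0]=0,scc[1]=?,scc[2]=?,scc[3]=?,scc[4]=?,scc[5]=?,scc[6]=?)
step 2: low=(low[0]=0,low[1]=1,low[2]=2,low[3]=6,low[4]=3,low[5]=5,low[6]=1); scc=(scc[0]=0,scc[1]=?,scc[2]=?,scc[3]=1,scc[4]=?,scc[5]=?,scc[6]=?)
step 3: low=(low[0]=0,low[1]=1,low[2]=2,low[3]=6,low[4]=3,low[5]=5,low[6]=1); scc=(scc[0]=0,scc[1]=?,scc[2]=?,scc[3]=1,scc[4]=?,scc[5]=2,scc[6]=?)
step 4: low=(low[0]=0,low[1]=1,low[2]=2,low[3]=6,low[4]=3,low[5]=5,low[6]=1); scc=(scc[0]=0,scc[1]=?,scc[2]=?,scc[3]=1,scc[4]=?,scc[5]=2,scc[6]=?)
step 5: low=(low[0]=0,low[1]=1,low[2]=2,low[3]=6,low[4]=1,low[5]=5,low[6]=1); scc=(scc[0]=0,scc[1]=?,scc[2]=?,scc[3]=1,scc[4]=?,scc[5]=2,scc[6]=?)
step 6: low=(low[0]=0,low[1]=1,low[2]=1,low[3]=6,low[4]=1,low[5]=5,low[6]=1); scc=(scc[0]=0,scc[1]=?,scc[2]=?,scc[3]=1,scc[4]=?,scc[5]=2,scc[6]=?)
step 7: low=(low[0]=0,low[1]=1,low[2]=1,low[3]=6,low[4]=1,low[5]=5,low[6]=1); scc=(scc[0]=0,scc[1]=3,scc[2]=3,scc[3]=1,scc[4]=3,scc[5]=2,scc[6]=3)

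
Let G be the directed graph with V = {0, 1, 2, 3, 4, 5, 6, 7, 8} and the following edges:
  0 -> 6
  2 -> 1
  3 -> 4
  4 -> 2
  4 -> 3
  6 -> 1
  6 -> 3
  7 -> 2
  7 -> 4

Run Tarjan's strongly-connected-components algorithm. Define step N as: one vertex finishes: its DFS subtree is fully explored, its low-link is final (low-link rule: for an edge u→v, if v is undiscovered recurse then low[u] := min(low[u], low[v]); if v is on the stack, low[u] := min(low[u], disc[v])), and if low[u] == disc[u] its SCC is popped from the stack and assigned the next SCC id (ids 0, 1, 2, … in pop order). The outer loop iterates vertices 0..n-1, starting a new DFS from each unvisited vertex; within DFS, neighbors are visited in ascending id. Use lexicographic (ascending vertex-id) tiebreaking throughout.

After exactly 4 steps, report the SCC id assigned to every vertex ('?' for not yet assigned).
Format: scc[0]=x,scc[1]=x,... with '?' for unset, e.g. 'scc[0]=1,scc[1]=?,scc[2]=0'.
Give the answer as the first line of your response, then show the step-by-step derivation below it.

scc[0]=?,scc[1]=0,scc[2]=1,scc[3]=2,scc[4]=2,scc[5]=?,scc[6]=?,scc[7]=?,scc[8]=?

step 1: low=(low[0]=0,low[1]=2,low[2]=?,low[3]=?,low[4]=?,low[5]=?,low[6]=1,low[7]=?,low[8]=?); scc=(scc[0]=?,scc[1]=0,scc[2]=?,scc[3]=?,scc[4]=?,scc[5]=?,scc[6]=?,scc[7]=?,scc[8]=?)
step 2: low=(low[0]=0,low[1]=2,low[2]=5,low[3]=3,low[4]=4,low[5]=?,low[6]=1,low[7]=?,low[8]=?); scc=(scc[0]=?,scc[1]=0,scc[2]=1,scc[3]=?,scc[4]=?,scc[5]=?,scc[6]=?,scc[7]=?,scc[8]=?)
step 3: low=(low[0]=0,low[1]=2,low[2]=5,low[3]=3,low[4]=3,low[5]=?,low[6]=1,low[7]=?,low[8]=?); scc=(scc[0]=?,scc[1]=0,scc[2]=1,scc[3]=?,scc[4]=?,scc[5]=?,scc[6]=?,scc[7]=?,scc[8]=?)
step 4: low=(low[0]=0,low[1]=2,low[2]=5,low[3]=3,low[4]=3,low[5]=?,low[6]=1,low[7]=?,low[8]=?); scc=(scc[0]=?,scc[1]=0,scc[2]=1,scc[3]=2,scc[4]=2,scc[5]=?,scc[6]=?,scc[7]=?,scc[8]=?)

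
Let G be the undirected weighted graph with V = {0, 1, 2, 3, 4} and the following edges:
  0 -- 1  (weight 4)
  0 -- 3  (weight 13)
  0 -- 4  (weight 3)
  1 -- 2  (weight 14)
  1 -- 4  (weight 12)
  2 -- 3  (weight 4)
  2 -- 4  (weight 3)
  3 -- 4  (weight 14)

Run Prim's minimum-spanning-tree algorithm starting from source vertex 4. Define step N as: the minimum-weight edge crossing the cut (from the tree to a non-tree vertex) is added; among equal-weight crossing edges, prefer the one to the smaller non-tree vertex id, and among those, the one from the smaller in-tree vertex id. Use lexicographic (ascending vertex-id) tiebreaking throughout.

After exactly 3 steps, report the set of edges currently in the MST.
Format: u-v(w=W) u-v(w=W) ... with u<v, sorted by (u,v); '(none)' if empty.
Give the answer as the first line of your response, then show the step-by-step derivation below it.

0-1(w=4) 0-4(w=3) 2-4(w=3)

step 1: add edge 0-4 (w=3); MST = {0-4(w=3)}
step 2: add edge 2-4 (w=3); MST = {0-4(w=3) 2-4(w=3)}
step 3: add edge 0-1 (w=4); MST = {0-1(w=4) 0-4(w=3) 2-4(w=3)}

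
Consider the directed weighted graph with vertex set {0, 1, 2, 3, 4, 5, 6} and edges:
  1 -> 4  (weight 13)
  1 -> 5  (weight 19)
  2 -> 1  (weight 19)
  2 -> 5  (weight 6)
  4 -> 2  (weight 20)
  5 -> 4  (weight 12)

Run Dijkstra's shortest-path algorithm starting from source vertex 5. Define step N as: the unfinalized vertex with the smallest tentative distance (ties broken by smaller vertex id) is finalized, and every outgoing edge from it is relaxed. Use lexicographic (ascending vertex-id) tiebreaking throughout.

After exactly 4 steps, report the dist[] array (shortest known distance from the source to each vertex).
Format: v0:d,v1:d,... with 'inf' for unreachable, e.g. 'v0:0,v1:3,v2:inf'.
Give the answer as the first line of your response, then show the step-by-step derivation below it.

v0:inf,v1:51,v2:32,v3:inf,v4:12,v5:0,v6:inf

step 1: dist = v0:inf,v1:inf,v2:inf,v3:inf,v4:12,v5:0,v6:inf
step 2: dist = v0:inf,v1:inf,v2:32,v3:inf,v4:12,v5:0,v6:inf
step 3: dist = v0:inf,v1:51,v2:32,v3:inf,v4:12,v5:0,v6:inf
step 4: dist = v0:inf,v1:51,v2:32,v3:inf,v4:12,v5:0,v6:inf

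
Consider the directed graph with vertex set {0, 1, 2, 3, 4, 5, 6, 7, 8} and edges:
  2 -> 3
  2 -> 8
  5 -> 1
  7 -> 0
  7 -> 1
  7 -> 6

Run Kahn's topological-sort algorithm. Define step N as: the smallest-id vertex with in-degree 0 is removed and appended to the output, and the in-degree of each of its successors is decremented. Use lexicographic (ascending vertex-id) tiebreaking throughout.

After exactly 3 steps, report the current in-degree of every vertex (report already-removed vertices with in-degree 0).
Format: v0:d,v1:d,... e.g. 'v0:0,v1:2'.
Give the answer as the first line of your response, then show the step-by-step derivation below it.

v0:1,v1:2,v2:0,v3:0,v4:0,v5:0,v6:1,v7:0,v8:0

step 1: output 2; order=[2]; indeg=(1,2,0,0,0,0,1,0,0)
step 2: output 3; order=[2,3]; indeg=(1,2,0,0,0,0,1,0,0)
step 3: output 4; order=[2,3,4]; indeg=(1,2,0,0,0,0,1,0,0)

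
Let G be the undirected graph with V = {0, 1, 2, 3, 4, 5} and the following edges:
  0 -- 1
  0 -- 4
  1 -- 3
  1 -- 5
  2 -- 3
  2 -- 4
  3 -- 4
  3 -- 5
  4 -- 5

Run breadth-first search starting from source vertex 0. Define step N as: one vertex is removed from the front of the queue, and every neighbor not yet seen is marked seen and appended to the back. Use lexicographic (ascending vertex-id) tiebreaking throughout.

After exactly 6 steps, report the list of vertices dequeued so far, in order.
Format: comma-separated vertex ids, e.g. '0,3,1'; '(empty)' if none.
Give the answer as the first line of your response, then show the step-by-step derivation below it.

0,1,4,3,5,2

step 1: dequeue 0; queue=[1,4]; order=0
step 2: dequeue 1; queue=[4,3,5]; order=0,1
step 3: dequeue 4; queue=[3,5,2]; order=0,1,4
step 4: dequeue 3; queue=[5,2]; order=0,1,4,3
step 5: dequeue 5; queue=[2]; order=0,1,4,3,5
step 6: dequeue 2; queue=[(empty)]; order=0,1,4,3,5,2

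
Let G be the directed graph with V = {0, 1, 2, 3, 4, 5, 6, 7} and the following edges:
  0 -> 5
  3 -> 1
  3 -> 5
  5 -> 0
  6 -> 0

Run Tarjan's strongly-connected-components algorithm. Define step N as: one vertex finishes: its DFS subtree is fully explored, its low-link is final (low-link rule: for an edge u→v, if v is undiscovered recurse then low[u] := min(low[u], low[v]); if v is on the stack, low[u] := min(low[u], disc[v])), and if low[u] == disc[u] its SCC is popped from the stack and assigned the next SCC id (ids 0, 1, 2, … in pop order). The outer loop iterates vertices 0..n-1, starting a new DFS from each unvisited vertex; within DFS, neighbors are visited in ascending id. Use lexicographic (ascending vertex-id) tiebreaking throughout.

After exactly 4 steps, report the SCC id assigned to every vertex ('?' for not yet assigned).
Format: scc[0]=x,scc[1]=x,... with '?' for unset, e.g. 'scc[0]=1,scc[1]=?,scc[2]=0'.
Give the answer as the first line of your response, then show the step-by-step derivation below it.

scc[0]=0,scc[1]=1,scc[2]=2,scc[3]=?,scc[4]=?,scc[5]=0,scc[6]=?,scc[7]=?

step 1: low=(low[0]=0,low[1]=?,low[2]=?,low[3]=?,low[4]=?,low[5]=0,low[6]=?,low[7]=?); scc=(scc[0]=?,scc[1]=?,scc[2]=?,scc[3]=?,scc[4]=?,scc[5]=?,scc[6]=?,scc[7]=?)
step 2: low=(low[0]=0,low[1]=?,low[2]=?,low[3]=?,low[4]=?,low[5]=0,low[6]=?,low[7]=?); scc=(scc[0]=0,scc[1]=?,scc[2]=?,scc[3]=?,scc[4]=?,scc[5]=0,scc[6]=?,scc[7]=?)
step 3: low=(low[0]=0,low[1]=2,low[2]=?,low[3]=?,low[4]=?,low[5]=0,low[6]=?,low[7]=?); scc=(scc[0]=0,scc[1]=1,scc[2]=?,scc[3]=?,scc[4]=?,scc[5]=0,scc[6]=?,scc[7]=?)
step 4: low=(low[0]=0,low[1]=2,low[2]=3,low[3]=?,low[4]=?,low[5]=0,low[6]=?,low[7]=?); scc=(scc[0]=0,scc[1]=1,scc[2]=2,scc[3]=?,scc[4]=?,scc[5]=0,scc[6]=?,scc[7]=?)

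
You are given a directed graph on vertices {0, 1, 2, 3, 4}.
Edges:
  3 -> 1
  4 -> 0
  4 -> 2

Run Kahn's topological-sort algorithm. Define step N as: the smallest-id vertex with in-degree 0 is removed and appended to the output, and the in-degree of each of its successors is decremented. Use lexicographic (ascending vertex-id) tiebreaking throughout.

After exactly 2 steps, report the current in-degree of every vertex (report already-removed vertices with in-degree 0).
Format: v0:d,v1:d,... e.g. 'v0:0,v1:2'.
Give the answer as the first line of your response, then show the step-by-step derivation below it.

v0:1,v1:0,v2:1,v3:0,v4:0

step 1: output 3; order=[3]; indeg=(1,0,1,0,0)
step 2: output 1; order=[3,1]; indeg=(1,0,1,0,0)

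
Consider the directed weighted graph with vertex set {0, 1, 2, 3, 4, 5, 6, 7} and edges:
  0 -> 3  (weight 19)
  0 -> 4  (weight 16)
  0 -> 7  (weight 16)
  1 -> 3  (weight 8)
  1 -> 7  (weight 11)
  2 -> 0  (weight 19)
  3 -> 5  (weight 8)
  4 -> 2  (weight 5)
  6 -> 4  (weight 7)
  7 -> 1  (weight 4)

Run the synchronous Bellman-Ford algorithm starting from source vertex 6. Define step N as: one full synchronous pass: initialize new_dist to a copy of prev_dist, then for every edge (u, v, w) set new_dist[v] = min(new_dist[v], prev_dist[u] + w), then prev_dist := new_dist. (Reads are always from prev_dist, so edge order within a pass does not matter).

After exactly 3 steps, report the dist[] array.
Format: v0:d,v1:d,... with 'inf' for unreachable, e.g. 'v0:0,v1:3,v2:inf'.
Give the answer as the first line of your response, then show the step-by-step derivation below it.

v0:31,v1:inf,v2:12,v3:inf,v4:7,v5:inf,v6:0,v7:inf

step 1: dist = v0:inf,v1:inf,v2:inf,v3:inf,v4:7,v5:inf,v6:0,v7:inf
step 2: dist = v0:inf,v1:inf,v2:12,v3:inf,v4:7,v5:inf,v6:0,v7:inf
step 3: dist = v0:31,v1:inf,v2:12,v3:inf,v4:7,v5:inf,v6:0,v7:inf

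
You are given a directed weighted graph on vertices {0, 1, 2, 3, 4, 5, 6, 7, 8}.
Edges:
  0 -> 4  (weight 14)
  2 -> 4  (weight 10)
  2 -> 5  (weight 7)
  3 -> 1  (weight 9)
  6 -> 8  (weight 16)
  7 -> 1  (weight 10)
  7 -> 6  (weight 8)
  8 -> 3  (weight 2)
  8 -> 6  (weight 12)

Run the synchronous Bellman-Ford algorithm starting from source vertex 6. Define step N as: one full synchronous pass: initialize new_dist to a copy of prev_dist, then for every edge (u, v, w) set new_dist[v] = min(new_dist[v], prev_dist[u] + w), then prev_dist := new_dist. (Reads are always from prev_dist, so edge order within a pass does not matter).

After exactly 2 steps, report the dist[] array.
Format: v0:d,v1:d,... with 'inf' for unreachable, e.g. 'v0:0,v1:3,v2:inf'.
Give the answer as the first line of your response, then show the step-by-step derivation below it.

v0:inf,v1:inf,v2:inf,v3:18,v4:inf,v5:inf,v6:0,v7:inf,v8:16

step 1: dist = v0:inf,v1:inf,v2:inf,v3:inf,v4:inf,v5:inf,v6:0,v7:inf,v8:16
step 2: dist = v0:inf,v1:inf,v2:inf,v3:18,v4:inf,v5:inf,v6:0,v7:inf,v8:16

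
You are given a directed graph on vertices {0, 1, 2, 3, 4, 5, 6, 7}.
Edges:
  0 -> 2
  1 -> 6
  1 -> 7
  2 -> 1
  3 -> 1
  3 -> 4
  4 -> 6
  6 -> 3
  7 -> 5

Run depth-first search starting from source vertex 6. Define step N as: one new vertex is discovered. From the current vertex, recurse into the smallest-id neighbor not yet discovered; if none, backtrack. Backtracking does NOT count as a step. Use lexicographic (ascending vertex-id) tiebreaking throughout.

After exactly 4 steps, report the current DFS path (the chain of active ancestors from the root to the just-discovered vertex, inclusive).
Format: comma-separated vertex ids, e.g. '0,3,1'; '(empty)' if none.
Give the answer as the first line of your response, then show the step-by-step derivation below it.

6,3,1,7

step 1: discover 6; path=6; order=6
step 2: discover 3; path=6>3; order=6,3
step 3: discover 1; path=6>3>1; order=6,3,1
step 4: discover 7; path=6>3>1>7; order=6,3,1,7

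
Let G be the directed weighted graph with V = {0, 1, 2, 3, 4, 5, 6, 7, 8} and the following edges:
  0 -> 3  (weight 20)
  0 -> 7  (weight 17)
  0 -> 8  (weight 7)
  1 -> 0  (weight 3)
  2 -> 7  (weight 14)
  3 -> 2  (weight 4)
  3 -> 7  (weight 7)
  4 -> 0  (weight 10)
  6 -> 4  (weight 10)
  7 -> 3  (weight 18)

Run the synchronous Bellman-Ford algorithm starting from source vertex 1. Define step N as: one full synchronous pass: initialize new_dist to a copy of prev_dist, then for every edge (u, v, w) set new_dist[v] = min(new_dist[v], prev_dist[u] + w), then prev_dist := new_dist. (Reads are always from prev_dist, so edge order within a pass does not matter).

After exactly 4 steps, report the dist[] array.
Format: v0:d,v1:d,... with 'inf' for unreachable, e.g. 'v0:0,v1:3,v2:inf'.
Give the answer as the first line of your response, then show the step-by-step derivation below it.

v0:3,v1:0,v2:27,v3:23,v4:inf,v5:inf,v6:inf,v7:20,v8:10

step 1: dist = v0:3,v1:0,v2:inf,v3:inf,v4:inf,v5:inf,v6:inf,v7:inf,v8:inf
step 2: dist = v0:3,v1:0,v2:inf,v3:23,v4:inf,v5:inf,v6:inf,v7:20,v8:10
step 3: dist = v0:3,v1:0,v2:27,v3:23,v4:inf,v5:inf,v6:inf,v7:20,v8:10
step 4: dist = v0:3,v1:0,v2:27,v3:23,v4:inf,v5:inf,v6:inf,v7:20,v8:10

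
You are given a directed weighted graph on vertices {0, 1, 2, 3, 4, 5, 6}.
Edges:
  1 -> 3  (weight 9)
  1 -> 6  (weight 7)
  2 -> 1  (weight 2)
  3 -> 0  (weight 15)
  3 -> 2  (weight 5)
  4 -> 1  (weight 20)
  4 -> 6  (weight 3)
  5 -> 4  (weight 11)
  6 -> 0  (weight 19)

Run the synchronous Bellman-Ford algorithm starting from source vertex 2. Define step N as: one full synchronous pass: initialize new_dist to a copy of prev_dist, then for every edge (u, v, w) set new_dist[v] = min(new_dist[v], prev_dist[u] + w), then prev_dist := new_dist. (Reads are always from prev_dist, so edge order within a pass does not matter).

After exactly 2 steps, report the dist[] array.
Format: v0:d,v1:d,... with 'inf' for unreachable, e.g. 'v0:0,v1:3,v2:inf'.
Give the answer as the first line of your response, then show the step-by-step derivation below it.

v0:inf,v1:2,v2:0,v3:11,v4:inf,v5:inf,v6:9

step 1: dist = v0:inf,v1:2,v2:0,v3:inf,v4:inf,v5:inf,v6:inf
step 2: dist = v0:inf,v1:2,v2:0,v3:11,v4:inf,v5:inf,v6:9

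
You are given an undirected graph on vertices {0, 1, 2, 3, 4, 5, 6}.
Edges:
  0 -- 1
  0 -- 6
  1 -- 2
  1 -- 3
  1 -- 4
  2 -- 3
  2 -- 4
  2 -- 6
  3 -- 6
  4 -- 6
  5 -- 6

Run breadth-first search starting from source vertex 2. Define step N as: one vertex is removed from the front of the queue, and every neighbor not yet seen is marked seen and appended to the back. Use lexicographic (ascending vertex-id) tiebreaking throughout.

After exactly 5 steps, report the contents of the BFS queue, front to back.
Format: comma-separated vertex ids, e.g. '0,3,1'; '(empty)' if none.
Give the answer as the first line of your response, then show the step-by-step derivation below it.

0,5

step 1: dequeue 2; queue=[1,3,4,6]; order=2
step 2: dequeue 1; queue=[3,4,6,0]; order=2,1
step 3: dequeue 3; queue=[4,6,0]; order=2,1,3
step 4: dequeue 4; queue=[6,0]; order=2,1,3,4
step 5: dequeue 6; queue=[0,5]; order=2,1,3,4,6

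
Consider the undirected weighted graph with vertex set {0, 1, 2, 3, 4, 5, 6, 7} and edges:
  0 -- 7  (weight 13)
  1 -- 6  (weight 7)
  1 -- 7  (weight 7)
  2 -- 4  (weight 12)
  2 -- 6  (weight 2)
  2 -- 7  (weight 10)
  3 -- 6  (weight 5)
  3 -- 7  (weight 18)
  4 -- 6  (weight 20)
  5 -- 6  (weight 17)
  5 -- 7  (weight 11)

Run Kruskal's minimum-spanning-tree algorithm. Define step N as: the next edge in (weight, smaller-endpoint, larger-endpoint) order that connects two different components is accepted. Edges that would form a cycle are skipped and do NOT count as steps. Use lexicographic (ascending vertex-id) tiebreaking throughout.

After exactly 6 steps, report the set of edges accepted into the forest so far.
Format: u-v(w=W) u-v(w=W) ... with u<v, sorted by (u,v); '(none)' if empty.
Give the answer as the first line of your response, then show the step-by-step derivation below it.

1-6(w=7) 1-7(w=7) 2-4(w=12) 2-6(w=2) 3-6(w=5) 5-7(w=11)

step 1: add edge 2-6 (w=2); MST = {2-6(w=2)}
step 2: add edge 3-6 (w=5); MST = {2-6(w=2) 3-6(w=5)}
step 3: add edge 1-6 (w=7); MST = {1-6(w=7) 2-6(w=2) 3-6(w=5)}
step 4: add edge 1-7 (w=7); MST = {1-6(w=7) 1-7(w=7) 2-6(w=2) 3-6(w=5)}
step 5: add edge 5-7 (w=11); MST = {1-6(w=7) 1-7(w=7) 2-6(w=2) 3-6(w=5) 5-7(w=11)}
step 6: add edge 2-4 (w=12); MST = {1-6(w=7) 1-7(w=7) 2-4(w=12) 2-6(w=2) 3-6(w=5) 5-7(w=11)}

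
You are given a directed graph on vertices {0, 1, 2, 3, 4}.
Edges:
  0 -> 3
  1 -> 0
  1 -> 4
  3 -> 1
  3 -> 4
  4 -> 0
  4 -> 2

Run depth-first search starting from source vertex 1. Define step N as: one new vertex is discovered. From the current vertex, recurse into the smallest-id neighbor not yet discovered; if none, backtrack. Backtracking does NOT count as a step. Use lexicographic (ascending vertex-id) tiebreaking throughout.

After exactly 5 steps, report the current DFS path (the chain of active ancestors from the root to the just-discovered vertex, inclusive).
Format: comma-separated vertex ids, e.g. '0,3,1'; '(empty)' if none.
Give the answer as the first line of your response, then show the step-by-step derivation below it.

1,0,3,4,2

step 1: discover 1; path=1; order=1
step 2: discover 0; path=1>0; order=1,0
step 3: discover 3; path=1>0>3; order=1,0,3
step 4: discover 4; path=1>0>3>4; order=1,0,3,4
step 5: discover 2; path=1>0>3>4>2; order=1,0,3,4,2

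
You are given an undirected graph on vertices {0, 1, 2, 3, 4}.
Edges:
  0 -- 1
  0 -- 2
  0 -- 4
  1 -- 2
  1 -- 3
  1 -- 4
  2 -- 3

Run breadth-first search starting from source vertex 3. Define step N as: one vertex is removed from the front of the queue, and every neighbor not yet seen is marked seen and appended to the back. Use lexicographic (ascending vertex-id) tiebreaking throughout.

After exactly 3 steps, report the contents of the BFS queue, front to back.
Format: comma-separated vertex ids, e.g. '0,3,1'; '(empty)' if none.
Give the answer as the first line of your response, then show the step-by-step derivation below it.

0,4

step 1: dequeue 3; queue=[1,2]; order=3
step 2: dequeue 1; queue=[2,0,4]; order=3,1
step 3: dequeue 2; queue=[0,4]; order=3,1,2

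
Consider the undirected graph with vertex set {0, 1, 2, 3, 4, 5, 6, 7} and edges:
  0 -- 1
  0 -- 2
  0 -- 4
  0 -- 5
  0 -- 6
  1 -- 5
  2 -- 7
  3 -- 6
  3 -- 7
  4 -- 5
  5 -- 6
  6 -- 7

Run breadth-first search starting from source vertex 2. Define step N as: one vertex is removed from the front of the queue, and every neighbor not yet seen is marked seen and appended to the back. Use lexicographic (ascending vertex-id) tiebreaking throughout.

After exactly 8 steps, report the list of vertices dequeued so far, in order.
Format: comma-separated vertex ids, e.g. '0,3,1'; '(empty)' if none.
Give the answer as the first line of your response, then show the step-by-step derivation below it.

2,0,7,1,4,5,6,3

step 1: dequeue 2; queue=[0,7]; order=2
step 2: dequeue 0; queue=[7,1,4,5,6]; order=2,0
step 3: dequeue 7; queue=[1,4,5,6,3]; order=2,0,7
step 4: dequeue 1; queue=[4,5,6,3]; order=2,0,7,1
step 5: dequeue 4; queue=[5,6,3]; order=2,0,7,1,4
step 6: dequeue 5; queue=[6,3]; order=2,0,7,1,4,5
step 7: dequeue 6; queue=[3]; order=2,0,7,1,4,5,6
step 8: dequeue 3; queue=[(empty)]; order=2,0,7,1,4,5,6,3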